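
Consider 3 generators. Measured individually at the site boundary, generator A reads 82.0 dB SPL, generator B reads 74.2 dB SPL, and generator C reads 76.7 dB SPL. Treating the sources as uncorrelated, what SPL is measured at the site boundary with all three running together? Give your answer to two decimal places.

83.65 dB SPL

Add the sources as powers (linear), then convert back to dB:
L_total = 10·log₁₀(10^(82.0/10) + 10^(74.2/10) + 10^(76.7/10)) = 10·log₁₀(231600000) = 83.65 dB SPL.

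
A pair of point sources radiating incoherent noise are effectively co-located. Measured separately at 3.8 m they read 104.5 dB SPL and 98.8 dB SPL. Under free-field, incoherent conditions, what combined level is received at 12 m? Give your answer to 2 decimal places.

95.55 dB SPL

Combined at 3.8 m: 10·log₁₀(10^(104.5/10)+10^(98.8/10)) = 105.535 dB SPL.
Then apply −20·log₁₀(12/3.8) = -9.988 dB → 95.55 dB SPL.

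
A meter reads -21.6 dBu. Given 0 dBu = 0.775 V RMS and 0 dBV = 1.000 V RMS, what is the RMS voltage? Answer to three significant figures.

V = 0.775 V × 10^(-21.6/20).
= 0.775 × 0.08318 = 0.0645 V.

0.0645 V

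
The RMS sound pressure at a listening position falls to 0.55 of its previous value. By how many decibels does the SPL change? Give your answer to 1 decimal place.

-5.2 dB

SPL change from a pressure ratio uses the 20·log₁₀ form:
20·log₁₀(0.55) = -5.2 dB.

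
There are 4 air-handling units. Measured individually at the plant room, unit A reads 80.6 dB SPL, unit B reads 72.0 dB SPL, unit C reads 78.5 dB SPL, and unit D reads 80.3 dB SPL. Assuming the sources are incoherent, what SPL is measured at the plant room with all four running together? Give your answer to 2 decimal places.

84.89 dB SPL

Incoherent sources sum as intensities:
L_total = 10·log₁₀(10^(80.6/10) + 10^(72.0/10) + 10^(78.5/10) + 10^(80.3/10)) = 10·log₁₀(308600000) = 84.89 dB SPL.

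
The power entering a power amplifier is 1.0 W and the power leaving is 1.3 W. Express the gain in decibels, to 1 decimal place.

1.1 dB

Power is a power quantity, so gain = 10·log₁₀(P_out/P_in).
10·log₁₀(1.3/1.0) = 10·log₁₀(1.300) = 1.1 dB.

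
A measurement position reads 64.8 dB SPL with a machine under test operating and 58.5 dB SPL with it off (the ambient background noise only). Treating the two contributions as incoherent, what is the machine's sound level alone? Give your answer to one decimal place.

63.6 dB SPL

Subtract intensities: L_src = 10·log₁₀(10^(L_total/10) − 10^(L_bg/10)).
L_src = 10·log₁₀(10^(64.8/10) − 10^(58.5/10)) = 10·log₁₀(2312000) = 63.6 dB SPL.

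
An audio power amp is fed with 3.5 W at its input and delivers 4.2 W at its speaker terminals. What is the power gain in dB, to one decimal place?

Power is a power quantity, so gain = 10·log₁₀(P_out/P_in).
10·log₁₀(4.2/3.5) = 10·log₁₀(1.200) = 0.8 dB.

0.8 dB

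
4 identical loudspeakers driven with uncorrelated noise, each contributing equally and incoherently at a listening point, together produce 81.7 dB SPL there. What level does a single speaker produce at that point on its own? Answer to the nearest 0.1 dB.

75.7 dB SPL

4 equal incoherent sources add 10·log₁₀(4) = 6.02 dB over one source.
L_one = 81.7 − 6.02 = 75.7 dB SPL.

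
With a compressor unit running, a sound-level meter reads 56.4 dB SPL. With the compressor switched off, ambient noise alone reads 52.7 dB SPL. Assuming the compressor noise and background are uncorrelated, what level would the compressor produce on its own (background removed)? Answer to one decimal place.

54.0 dB SPL

Subtract intensities: L_src = 10·log₁₀(10^(L_total/10) − 10^(L_bg/10)).
L_src = 10·log₁₀(10^(56.4/10) − 10^(52.7/10)) = 10·log₁₀(250300) = 54.0 dB SPL.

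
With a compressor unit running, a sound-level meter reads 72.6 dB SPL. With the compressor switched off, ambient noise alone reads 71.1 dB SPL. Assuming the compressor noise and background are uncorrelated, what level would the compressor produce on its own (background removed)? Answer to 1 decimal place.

67.3 dB SPL

Remove the background by subtracting linear intensities:
L_src = 10·log₁₀(10^(72.6/10) − 10^(71.1/10)) = 10·log₁₀(5315000) = 67.3 dB SPL.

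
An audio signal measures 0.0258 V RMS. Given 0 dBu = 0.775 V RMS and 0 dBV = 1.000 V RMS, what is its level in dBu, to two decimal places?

dBu = 20·log₁₀(V / 0.775 V).
20·log₁₀(0.0258/0.775) = -29.55 dBu.

-29.55 dBu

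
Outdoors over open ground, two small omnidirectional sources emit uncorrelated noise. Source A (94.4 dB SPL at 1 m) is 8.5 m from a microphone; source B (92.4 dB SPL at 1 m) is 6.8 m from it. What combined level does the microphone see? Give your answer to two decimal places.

At the listener: L_A = 94.4 − 20·log₁₀(8.5) = 75.812 dB; L_B = 92.4 − 20·log₁₀(6.8) = 75.750 dB.
Combined: 10·log₁₀(10^(75.812/10)+10^(75.750/10)) = 78.79 dB SPL.

78.79 dB SPL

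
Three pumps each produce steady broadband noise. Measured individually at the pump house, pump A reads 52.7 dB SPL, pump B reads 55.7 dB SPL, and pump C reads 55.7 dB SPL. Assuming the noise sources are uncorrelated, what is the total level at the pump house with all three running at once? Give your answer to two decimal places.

59.68 dB SPL

Incoherent sources sum as intensities:
L_total = 10·log₁₀(10^(52.7/10) + 10^(55.7/10) + 10^(55.7/10)) = 10·log₁₀(929300) = 59.68 dB SPL.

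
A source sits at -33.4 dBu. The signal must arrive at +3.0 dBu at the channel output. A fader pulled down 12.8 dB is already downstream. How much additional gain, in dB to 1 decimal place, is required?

The required make-up gain is the shortfall in the dB sum.
G = +3.0 − (-33.4) + 12.8 = 49.2 dB.

49.2 dB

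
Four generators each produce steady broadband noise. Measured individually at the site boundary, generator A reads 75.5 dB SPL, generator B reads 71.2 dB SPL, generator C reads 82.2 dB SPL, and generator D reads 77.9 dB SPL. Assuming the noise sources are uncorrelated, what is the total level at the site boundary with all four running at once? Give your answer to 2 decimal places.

84.41 dB SPL

Incoherent sources sum as intensities:
L_total = 10·log₁₀(10^(75.5/10) + 10^(71.2/10) + 10^(82.2/10) + 10^(77.9/10)) = 10·log₁₀(276300000) = 84.41 dB SPL.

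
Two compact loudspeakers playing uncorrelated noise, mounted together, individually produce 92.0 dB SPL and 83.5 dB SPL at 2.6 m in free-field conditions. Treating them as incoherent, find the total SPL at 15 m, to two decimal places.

77.35 dB SPL

Combined at 2.6 m: 10·log₁₀(10^(92.0/10)+10^(83.5/10)) = 92.574 dB SPL.
Then apply −20·log₁₀(15/2.6) = -15.222 dB → 77.35 dB SPL.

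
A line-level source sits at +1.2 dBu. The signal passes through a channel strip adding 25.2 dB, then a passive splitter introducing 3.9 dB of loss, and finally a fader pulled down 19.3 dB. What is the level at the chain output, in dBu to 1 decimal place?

Cascaded gains and losses add directly in dB.
+1.2 + 25.2 − 3.9 − 19.3 = +3.2 dBu.

+3.2 dBu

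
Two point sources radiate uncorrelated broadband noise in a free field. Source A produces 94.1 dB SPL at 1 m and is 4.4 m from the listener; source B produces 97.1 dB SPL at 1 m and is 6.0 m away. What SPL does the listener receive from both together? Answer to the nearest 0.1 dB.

84.4 dB SPL

At the listener: L_A = 94.1 − 20·log₁₀(4.4) = 81.23 dB; L_B = 97.1 − 20·log₁₀(6.0) = 81.54 dB.
Combined: 10·log₁₀(10^(81.23/10)+10^(81.54/10)) = 84.4 dB SPL.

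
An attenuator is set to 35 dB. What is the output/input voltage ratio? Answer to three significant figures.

0.0178

Voltage ratio = 10^(dB/20).
10^(-35/20) = 10^(-1.750) = 0.0178.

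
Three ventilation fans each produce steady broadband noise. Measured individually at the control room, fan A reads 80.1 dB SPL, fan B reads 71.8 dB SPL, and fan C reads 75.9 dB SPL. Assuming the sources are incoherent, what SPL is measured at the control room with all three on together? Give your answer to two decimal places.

81.94 dB SPL

Uncorrelated sources add in intensity (power), not in dB.
L_total = 10·log₁₀(10^(80.1/10) + 10^(71.8/10) + 10^(75.9/10)) = 10·log₁₀(156400000) = 81.94 dB SPL.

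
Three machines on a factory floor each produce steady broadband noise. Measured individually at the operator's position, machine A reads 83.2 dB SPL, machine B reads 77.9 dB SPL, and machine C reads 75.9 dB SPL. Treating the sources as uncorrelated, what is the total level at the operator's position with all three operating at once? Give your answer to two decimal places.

84.91 dB SPL

Add the sources as powers (linear), then convert back to dB:
L_total = 10·log₁₀(10^(83.2/10) + 10^(77.9/10) + 10^(75.9/10)) = 10·log₁₀(309500000) = 84.91 dB SPL.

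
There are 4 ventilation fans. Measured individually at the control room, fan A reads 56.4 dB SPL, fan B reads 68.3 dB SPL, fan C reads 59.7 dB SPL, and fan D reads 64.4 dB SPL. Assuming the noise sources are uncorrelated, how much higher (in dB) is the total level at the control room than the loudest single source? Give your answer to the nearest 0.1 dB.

2.1 dB

Uncorrelated sources add in intensity (power), not in dB.
L_total = 10·log₁₀(10^(56.4/10) + 10^(68.3/10) + 10^(59.7/10) + 10^(64.4/10)) = 70.37 dB SPL.
Excess over the loudest (68.3 dB): 70.37 − 68.3 = 2.1 dB.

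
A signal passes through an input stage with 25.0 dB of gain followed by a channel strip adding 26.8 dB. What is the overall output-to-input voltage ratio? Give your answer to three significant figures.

Net gain = 25.0 + 26.8 = 51.8 dB.
Voltage ratio = 10^(51.8/20) = 389.

389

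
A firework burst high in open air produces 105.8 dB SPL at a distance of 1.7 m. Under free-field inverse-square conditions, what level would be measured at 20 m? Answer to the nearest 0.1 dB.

84.4 dB SPL

For a point source in a free field, ΔL = −20·log₁₀(d₂/d₁).
ΔL = −20·log₁₀(20/1.7) = -21.41 dB, so L₂ = 105.8 + (-21.41) = 84.4 dB SPL.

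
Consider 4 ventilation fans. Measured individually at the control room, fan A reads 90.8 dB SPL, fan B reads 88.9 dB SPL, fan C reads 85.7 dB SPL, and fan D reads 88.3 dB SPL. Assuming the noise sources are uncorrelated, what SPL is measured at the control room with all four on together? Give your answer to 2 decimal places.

94.81 dB SPL

Uncorrelated sources add in intensity (power), not in dB.
L_total = 10·log₁₀(10^(90.8/10) + 10^(88.9/10) + 10^(85.7/10) + 10^(88.3/10)) = 10·log₁₀(3026000000) = 94.81 dB SPL.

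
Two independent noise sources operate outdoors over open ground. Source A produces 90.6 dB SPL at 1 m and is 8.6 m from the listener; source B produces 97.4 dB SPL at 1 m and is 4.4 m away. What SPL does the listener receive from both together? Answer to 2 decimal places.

At the listener: L_A = 90.6 − 20·log₁₀(8.6) = 71.910 dB; L_B = 97.4 − 20·log₁₀(4.4) = 84.531 dB.
Combined: 10·log₁₀(10^(71.910/10)+10^(84.531/10)) = 84.76 dB SPL.

84.76 dB SPL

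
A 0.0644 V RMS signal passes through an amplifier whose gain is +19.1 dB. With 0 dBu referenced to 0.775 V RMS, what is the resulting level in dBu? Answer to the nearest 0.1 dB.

Input level: 20·log₁₀(0.0644/0.775) = -21.61 dBu.
Output: -21.61 + 19.1 = -2.5 dBu.

-2.5 dBu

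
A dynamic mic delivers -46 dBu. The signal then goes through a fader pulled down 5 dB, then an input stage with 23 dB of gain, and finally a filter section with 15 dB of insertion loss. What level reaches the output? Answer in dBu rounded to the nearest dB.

-43 dBu

Gain stages sum in dB:
-46 − 5 + 23 − 15 = -43 dBu.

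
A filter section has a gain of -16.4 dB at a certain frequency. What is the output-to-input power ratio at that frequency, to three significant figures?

0.0229

Power ratio = 10^(dB/10).
10^(-16.4/10) = 10^(-1.640) = 0.0229.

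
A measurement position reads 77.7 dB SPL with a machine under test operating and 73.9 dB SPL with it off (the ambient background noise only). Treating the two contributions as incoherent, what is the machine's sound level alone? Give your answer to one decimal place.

75.4 dB SPL

Background correction is a power subtraction:
L_src = 10·log₁₀(10^(77.7/10) − 10^(73.9/10)) = 10·log₁₀(34340000) = 75.4 dB SPL.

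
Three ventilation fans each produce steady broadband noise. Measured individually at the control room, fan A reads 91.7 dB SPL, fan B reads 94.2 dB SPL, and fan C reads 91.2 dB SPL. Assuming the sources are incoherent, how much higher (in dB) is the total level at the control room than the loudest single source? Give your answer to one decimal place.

3.1 dB

Uncorrelated sources add in intensity (power), not in dB.
L_total = 10·log₁₀(10^(91.7/10) + 10^(94.2/10) + 10^(91.2/10)) = 97.35 dB SPL.
Excess over the loudest (94.2 dB): 97.35 − 94.2 = 3.1 dB.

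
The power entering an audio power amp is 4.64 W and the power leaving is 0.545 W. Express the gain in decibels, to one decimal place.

Power is a power quantity, so gain = 10·log₁₀(P_out/P_in).
10·log₁₀(0.545/4.64) = 10·log₁₀(0.1175) = -9.3 dB.

-9.3 dB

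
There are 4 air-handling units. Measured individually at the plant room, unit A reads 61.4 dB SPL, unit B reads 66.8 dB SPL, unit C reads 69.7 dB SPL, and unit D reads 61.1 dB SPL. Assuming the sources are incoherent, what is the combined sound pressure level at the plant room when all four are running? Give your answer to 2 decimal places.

Uncorrelated sources add in intensity (power), not in dB.
L_total = 10·log₁₀(10^(61.4/10) + 10^(66.8/10) + 10^(69.7/10) + 10^(61.1/10)) = 10·log₁₀(16790000) = 72.25 dB SPL.

72.25 dB SPL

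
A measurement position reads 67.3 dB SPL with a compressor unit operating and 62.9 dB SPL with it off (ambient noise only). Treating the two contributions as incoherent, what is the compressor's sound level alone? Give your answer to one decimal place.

65.3 dB SPL

Remove the background by subtracting linear intensities:
L_src = 10·log₁₀(10^(67.3/10) − 10^(62.9/10)) = 10·log₁₀(3420000) = 65.3 dB SPL.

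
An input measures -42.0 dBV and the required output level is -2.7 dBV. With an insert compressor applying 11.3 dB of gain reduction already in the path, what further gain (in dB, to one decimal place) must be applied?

The required make-up gain is the shortfall in the dB sum.
G = -2.7 − (-42.0) + 11.3 = 50.6 dB.

50.6 dB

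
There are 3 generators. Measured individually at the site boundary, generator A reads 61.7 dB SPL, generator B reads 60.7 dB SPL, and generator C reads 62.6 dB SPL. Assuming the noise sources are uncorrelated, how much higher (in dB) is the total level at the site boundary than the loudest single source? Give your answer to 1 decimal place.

Uncorrelated sources add in intensity (power), not in dB.
L_total = 10·log₁₀(10^(61.7/10) + 10^(60.7/10) + 10^(62.6/10)) = 66.51 dB SPL.
Excess over the loudest (62.6 dB): 66.51 − 62.6 = 3.9 dB.

3.9 dB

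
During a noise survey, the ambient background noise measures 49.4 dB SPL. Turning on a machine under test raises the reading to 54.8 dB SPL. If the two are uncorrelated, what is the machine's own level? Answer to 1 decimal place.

53.3 dB SPL

Background correction is a power subtraction:
L_src = 10·log₁₀(10^(54.8/10) − 10^(49.4/10)) = 10·log₁₀(214900) = 53.3 dB SPL.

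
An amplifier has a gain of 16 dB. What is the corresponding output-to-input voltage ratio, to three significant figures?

Voltage ratio = 10^(dB/20).
10^(16/20) = 10^(0.8000) = 6.31.

6.31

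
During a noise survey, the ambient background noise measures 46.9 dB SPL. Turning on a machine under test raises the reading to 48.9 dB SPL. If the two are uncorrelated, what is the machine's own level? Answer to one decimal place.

Background correction is a power subtraction:
L_src = 10·log₁₀(10^(48.9/10) − 10^(46.9/10)) = 10·log₁₀(28650) = 44.6 dB SPL.

44.6 dB SPL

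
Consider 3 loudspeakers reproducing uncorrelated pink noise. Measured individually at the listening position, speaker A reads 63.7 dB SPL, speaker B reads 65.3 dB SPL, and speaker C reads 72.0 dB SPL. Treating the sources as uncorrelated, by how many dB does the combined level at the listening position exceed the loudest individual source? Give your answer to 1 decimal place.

1.3 dB

Uncorrelated sources add in intensity (power), not in dB.
L_total = 10·log₁₀(10^(63.7/10) + 10^(65.3/10) + 10^(72.0/10)) = 73.34 dB SPL.
Excess over the loudest (72.0 dB): 73.34 − 72.0 = 1.3 dB.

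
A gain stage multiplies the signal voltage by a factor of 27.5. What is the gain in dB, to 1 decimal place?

For a voltage ratio, dB = 20·log₁₀(V₂/V₁).
20·log₁₀(27.5) = 28.8 dB.

28.8 dB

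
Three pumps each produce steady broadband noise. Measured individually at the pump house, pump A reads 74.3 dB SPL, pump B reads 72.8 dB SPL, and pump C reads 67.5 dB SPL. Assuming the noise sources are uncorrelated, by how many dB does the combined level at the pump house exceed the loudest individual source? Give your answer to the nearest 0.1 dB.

Uncorrelated sources add in intensity (power), not in dB.
L_total = 10·log₁₀(10^(74.3/10) + 10^(72.8/10) + 10^(67.5/10)) = 77.13 dB SPL.
Excess over the loudest (74.3 dB): 77.13 − 74.3 = 2.8 dB.

2.8 dB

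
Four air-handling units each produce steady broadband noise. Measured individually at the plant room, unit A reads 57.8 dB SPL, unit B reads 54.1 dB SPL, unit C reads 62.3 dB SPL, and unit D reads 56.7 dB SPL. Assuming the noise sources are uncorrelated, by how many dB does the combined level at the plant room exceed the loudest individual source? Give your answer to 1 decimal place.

2.5 dB

Incoherent sources sum as intensities:
L_total = 10·log₁₀(10^(57.8/10) + 10^(54.1/10) + 10^(62.3/10) + 10^(56.7/10)) = 64.81 dB SPL.
Excess over the loudest (62.3 dB): 64.81 − 62.3 = 2.5 dB.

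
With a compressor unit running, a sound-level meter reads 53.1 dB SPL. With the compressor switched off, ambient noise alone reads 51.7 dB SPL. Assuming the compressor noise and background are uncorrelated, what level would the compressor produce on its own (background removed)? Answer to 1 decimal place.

Background correction is a power subtraction:
L_src = 10·log₁₀(10^(53.1/10) − 10^(51.7/10)) = 10·log₁₀(56260) = 47.5 dB SPL.

47.5 dB SPL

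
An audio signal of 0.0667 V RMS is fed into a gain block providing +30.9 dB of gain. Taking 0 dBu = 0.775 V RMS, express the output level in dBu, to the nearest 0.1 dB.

Input level: 20·log₁₀(0.0667/0.775) = -21.30 dBu.
Output: -21.30 + 30.9 = +9.6 dBu.

+9.6 dBu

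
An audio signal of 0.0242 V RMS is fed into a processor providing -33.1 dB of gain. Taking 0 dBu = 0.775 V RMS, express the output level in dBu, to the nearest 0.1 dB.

-63.2 dBu

Input level: 20·log₁₀(0.0242/0.775) = -30.11 dBu.
Output: -30.11 − 33.1 = -63.2 dBu.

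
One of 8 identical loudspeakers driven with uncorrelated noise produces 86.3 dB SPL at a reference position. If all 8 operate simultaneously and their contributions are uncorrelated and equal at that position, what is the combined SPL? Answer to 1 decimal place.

95.3 dB SPL

8 equal incoherent sources raise the level by 10·log₁₀(8) = 9.03 dB.
L_total = 86.3 + 9.03 = 95.3 dB SPL.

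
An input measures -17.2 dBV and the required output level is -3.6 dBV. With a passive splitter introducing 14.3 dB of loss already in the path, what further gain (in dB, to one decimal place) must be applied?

27.9 dB

The required make-up gain is the shortfall in the dB sum.
G = -3.6 − (-17.2) + 14.3 = 27.9 dB.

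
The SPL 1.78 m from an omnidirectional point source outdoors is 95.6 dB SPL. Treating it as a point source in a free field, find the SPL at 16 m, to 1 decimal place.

76.5 dB SPL

For a point source in a free field, ΔL = −20·log₁₀(d₂/d₁).
ΔL = −20·log₁₀(16/1.78) = -19.07 dB, so L₂ = 95.6 + (-19.07) = 76.5 dB SPL.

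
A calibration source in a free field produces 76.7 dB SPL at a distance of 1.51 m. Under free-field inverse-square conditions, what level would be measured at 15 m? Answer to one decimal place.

For a point source in a free field, ΔL = −20·log₁₀(d₂/d₁).
ΔL = −20·log₁₀(15/1.51) = -19.94 dB, so L₂ = 76.7 + (-19.94) = 56.8 dB SPL.

56.8 dB SPL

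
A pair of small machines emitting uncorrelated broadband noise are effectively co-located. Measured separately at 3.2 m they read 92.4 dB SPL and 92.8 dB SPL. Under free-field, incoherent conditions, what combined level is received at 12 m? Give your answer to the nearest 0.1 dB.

Combined at 3.2 m: 10·log₁₀(10^(92.4/10)+10^(92.8/10)) = 95.61 dB SPL.
Then apply −20·log₁₀(12/3.2) = -11.48 dB → 84.1 dB SPL.

84.1 dB SPL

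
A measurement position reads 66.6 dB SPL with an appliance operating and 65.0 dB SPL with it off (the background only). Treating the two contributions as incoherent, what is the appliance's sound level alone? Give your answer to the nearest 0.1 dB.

Background correction is a power subtraction:
L_src = 10·log₁₀(10^(66.6/10) − 10^(65.0/10)) = 10·log₁₀(1409000) = 61.5 dB SPL.

61.5 dB SPL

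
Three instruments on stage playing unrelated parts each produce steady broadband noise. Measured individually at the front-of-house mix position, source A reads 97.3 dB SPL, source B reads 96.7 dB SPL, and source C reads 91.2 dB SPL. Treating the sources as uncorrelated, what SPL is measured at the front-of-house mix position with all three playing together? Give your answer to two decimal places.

100.56 dB SPL

Add the sources as powers (linear), then convert back to dB:
L_total = 10·log₁₀(10^(97.3/10) + 10^(96.7/10) + 10^(91.2/10)) = 10·log₁₀(11366000000) = 100.56 dB SPL.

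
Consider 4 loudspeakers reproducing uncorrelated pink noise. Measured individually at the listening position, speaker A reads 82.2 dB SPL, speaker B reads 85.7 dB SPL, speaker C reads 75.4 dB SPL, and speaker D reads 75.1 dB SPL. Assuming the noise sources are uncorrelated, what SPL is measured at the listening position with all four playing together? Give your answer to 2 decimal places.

87.81 dB SPL

Add the sources as powers (linear), then convert back to dB:
L_total = 10·log₁₀(10^(82.2/10) + 10^(85.7/10) + 10^(75.4/10) + 10^(75.1/10)) = 10·log₁₀(604500000) = 87.81 dB SPL.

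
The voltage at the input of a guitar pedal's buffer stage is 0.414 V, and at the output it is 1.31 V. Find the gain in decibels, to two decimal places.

For a voltage ratio, dB = 20·log₁₀(V₂/V₁).
20·log₁₀(1.31/0.414) = 20·log₁₀(3.164) = 10.01 dB.

10.01 dB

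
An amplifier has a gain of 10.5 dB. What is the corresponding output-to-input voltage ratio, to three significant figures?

Voltage ratio = 10^(dB/20).
10^(10.5/20) = 10^(0.5250) = 3.35.

3.35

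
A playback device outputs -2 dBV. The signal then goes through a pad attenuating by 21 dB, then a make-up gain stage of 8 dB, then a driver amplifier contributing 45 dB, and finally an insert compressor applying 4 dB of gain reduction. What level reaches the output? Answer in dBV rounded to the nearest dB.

Gain stages sum in dB:
-2 − 21 + 8 + 45 − 4 = +26 dBV.

+26 dBV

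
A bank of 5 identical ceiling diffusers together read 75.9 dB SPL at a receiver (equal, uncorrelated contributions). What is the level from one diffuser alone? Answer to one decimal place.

5 equal incoherent sources add 10·log₁₀(5) = 6.99 dB over one source.
L_one = 75.9 − 6.99 = 68.9 dB SPL.

68.9 dB SPL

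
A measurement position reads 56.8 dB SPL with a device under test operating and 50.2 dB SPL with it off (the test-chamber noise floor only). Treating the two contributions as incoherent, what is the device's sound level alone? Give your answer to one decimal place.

55.7 dB SPL

Background correction is a power subtraction:
L_src = 10·log₁₀(10^(56.8/10) − 10^(50.2/10)) = 10·log₁₀(373900) = 55.7 dB SPL.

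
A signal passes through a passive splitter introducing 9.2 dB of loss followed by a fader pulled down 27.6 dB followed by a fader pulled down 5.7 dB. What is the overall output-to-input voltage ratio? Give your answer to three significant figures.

Net gain = (−9.2) + (−27.6) + (−5.7) = -42.5 dB.
Voltage ratio = 10^(-42.5/20) = 0.00750.

0.00750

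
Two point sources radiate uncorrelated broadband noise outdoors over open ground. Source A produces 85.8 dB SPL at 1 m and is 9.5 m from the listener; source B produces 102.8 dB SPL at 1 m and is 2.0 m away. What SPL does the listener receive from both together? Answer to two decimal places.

At the listener: L_A = 85.8 − 20·log₁₀(9.5) = 66.246 dB; L_B = 102.8 − 20·log₁₀(2.0) = 96.779 dB.
Combined: 10·log₁₀(10^(66.246/10)+10^(96.779/10)) = 96.78 dB SPL.

96.78 dB SPL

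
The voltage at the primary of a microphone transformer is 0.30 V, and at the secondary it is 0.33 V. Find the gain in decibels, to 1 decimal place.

0.8 dB

For a voltage ratio, dB = 20·log₁₀(V₂/V₁).
20·log₁₀(0.33/0.30) = 20·log₁₀(1.100) = 0.8 dB.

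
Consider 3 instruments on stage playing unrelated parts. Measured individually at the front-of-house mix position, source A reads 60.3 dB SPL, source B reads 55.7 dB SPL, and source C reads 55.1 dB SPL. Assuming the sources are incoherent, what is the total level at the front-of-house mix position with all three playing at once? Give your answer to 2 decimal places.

Incoherent sources sum as intensities:
L_total = 10·log₁₀(10^(60.3/10) + 10^(55.7/10) + 10^(55.1/10)) = 10·log₁₀(1767000) = 62.47 dB SPL.

62.47 dB SPL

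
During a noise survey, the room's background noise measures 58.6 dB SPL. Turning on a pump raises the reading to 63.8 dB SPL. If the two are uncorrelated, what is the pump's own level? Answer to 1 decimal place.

Subtract intensities: L_src = 10·log₁₀(10^(L_total/10) − 10^(L_bg/10)).
L_src = 10·log₁₀(10^(63.8/10) − 10^(58.6/10)) = 10·log₁₀(1674000) = 62.2 dB SPL.

62.2 dB SPL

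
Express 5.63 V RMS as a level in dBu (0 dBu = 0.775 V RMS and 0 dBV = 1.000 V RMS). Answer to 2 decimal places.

+17.22 dBu

dBu = 20·log₁₀(V / 0.775 V).
20·log₁₀(5.63/0.775) = +17.22 dBu.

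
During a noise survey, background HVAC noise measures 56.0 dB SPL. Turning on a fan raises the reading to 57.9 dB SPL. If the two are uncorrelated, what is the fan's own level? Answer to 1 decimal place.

Background correction is a power subtraction:
L_src = 10·log₁₀(10^(57.9/10) − 10^(56.0/10)) = 10·log₁₀(218500) = 53.4 dB SPL.

53.4 dB SPL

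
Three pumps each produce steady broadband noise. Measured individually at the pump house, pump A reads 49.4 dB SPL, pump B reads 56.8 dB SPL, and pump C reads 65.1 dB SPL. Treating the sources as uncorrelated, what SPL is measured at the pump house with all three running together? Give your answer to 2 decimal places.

Add the sources as powers (linear), then convert back to dB:
L_total = 10·log₁₀(10^(49.4/10) + 10^(56.8/10) + 10^(65.1/10)) = 10·log₁₀(3802000) = 65.80 dB SPL.

65.80 dB SPL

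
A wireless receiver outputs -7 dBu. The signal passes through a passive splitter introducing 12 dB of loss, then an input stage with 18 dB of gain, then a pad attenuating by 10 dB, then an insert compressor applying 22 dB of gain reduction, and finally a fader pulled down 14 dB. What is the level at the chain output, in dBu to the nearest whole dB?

Cascaded gains and losses add directly in dB.
-7 − 12 + 18 − 10 − 22 − 14 = -47 dBu.

-47 dBu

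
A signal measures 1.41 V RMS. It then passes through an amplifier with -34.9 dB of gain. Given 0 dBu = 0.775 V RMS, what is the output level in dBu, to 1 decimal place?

Input level: 20·log₁₀(1.41/0.775) = 5.20 dBu.
Output: 5.20 − 34.9 = -29.7 dBu.

-29.7 dBu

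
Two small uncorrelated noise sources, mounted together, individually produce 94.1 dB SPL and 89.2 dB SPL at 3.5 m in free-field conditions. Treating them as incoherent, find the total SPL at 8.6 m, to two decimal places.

87.51 dB SPL

Combined at 3.5 m: 10·log₁₀(10^(94.1/10)+10^(89.2/10)) = 95.318 dB SPL.
Then apply −20·log₁₀(8.6/3.5) = -7.809 dB → 87.51 dB SPL.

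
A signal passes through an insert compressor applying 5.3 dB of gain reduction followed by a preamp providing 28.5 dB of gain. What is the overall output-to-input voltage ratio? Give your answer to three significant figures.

14.5

Net gain = (−5.3) + 28.5 = 23.2 dB.
Voltage ratio = 10^(23.2/20) = 14.5.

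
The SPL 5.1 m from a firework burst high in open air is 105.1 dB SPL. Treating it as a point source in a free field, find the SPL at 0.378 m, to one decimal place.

Free-field point source: level drops by 20·log₁₀ of the distance ratio.
ΔL = −20·log₁₀(0.378/5.1) = 22.60 dB, so L₂ = 105.1 + (22.60) = 127.7 dB SPL.

127.7 dB SPL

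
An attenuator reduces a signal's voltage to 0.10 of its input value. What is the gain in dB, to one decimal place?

-20.0 dB

Voltage is an amplitude quantity, so gain = 20·log₁₀(V_out/V_in).
20·log₁₀(0.10) = -20.0 dB.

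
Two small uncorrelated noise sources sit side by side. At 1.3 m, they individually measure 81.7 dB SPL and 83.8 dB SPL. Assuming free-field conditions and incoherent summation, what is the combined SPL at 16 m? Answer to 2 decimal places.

Combined at 1.3 m: 10·log₁₀(10^(81.7/10)+10^(83.8/10)) = 85.886 dB SPL.
Then apply −20·log₁₀(16/1.3) = -21.804 dB → 64.08 dB SPL.

64.08 dB SPL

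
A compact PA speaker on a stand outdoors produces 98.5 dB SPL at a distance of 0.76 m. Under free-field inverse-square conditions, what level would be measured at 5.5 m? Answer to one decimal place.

For a point source in a free field, ΔL = −20·log₁₀(d₂/d₁).
ΔL = −20·log₁₀(5.5/0.76) = -17.19 dB, so L₂ = 98.5 + (-17.19) = 81.3 dB SPL.

81.3 dB SPL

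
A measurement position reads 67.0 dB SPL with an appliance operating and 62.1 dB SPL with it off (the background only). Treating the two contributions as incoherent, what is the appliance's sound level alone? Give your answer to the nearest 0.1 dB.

65.3 dB SPL

Remove the background by subtracting linear intensities:
L_src = 10·log₁₀(10^(67.0/10) − 10^(62.1/10)) = 10·log₁₀(3390000) = 65.3 dB SPL.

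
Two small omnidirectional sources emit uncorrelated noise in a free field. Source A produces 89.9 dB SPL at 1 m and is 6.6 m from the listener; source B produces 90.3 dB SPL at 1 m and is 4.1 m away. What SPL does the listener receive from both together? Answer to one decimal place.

At the listener: L_A = 89.9 − 20·log₁₀(6.6) = 73.51 dB; L_B = 90.3 − 20·log₁₀(4.1) = 78.04 dB.
Combined: 10·log₁₀(10^(73.51/10)+10^(78.04/10)) = 79.4 dB SPL.

79.4 dB SPL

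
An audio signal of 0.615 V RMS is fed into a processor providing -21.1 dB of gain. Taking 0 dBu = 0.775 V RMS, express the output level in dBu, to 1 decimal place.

Input level: 20·log₁₀(0.615/0.775) = -2.01 dBu.
Output: -2.01 − 21.1 = -23.1 dBu.

-23.1 dBu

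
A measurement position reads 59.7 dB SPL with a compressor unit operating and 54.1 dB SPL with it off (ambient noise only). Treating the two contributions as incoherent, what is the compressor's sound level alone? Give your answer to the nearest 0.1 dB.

Remove the background by subtracting linear intensities:
L_src = 10·log₁₀(10^(59.7/10) − 10^(54.1/10)) = 10·log₁₀(676200) = 58.3 dB SPL.

58.3 dB SPL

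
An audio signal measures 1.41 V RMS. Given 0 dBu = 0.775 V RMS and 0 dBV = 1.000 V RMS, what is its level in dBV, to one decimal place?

dBV = 20·log₁₀(V / 1.000 V).
20·log₁₀(1.41/1.000) = +3.0 dBV.

+3.0 dBV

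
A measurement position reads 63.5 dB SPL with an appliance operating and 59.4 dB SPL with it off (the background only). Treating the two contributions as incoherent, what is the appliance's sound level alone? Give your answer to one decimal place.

61.4 dB SPL

Subtract intensities: L_src = 10·log₁₀(10^(L_total/10) − 10^(L_bg/10)).
L_src = 10·log₁₀(10^(63.5/10) − 10^(59.4/10)) = 10·log₁₀(1368000) = 61.4 dB SPL.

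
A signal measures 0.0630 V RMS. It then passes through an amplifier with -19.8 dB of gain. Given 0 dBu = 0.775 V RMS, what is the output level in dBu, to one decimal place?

-41.6 dBu

Input level: 20·log₁₀(0.0630/0.775) = -21.80 dBu.
Output: -21.80 − 19.8 = -41.6 dBu.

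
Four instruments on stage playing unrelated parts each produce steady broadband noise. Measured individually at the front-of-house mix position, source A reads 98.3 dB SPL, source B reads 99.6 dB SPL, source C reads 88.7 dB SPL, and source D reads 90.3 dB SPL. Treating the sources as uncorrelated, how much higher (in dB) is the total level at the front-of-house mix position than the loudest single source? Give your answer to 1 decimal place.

2.9 dB

Add the sources as powers (linear), then convert back to dB:
L_total = 10·log₁₀(10^(98.3/10) + 10^(99.6/10) + 10^(88.7/10) + 10^(90.3/10)) = 102.48 dB SPL.
Excess over the loudest (99.6 dB): 102.48 − 99.6 = 2.9 dB.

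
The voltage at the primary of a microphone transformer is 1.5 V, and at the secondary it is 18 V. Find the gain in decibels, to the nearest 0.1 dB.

For a voltage ratio, dB = 20·log₁₀(V₂/V₁).
20·log₁₀(18/1.5) = 20·log₁₀(12.00) = 21.6 dB.

21.6 dB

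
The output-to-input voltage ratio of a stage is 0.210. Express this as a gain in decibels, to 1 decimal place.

Voltage is an amplitude quantity, so gain = 20·log₁₀(V_out/V_in).
20·log₁₀(0.210) = -13.6 dB.

-13.6 dB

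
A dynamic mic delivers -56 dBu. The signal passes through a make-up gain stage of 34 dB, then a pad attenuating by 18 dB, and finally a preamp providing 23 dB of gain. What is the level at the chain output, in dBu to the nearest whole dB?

-17 dBu

Cascaded gains and losses add directly in dB.
-56 + 34 − 18 + 23 = -17 dBu.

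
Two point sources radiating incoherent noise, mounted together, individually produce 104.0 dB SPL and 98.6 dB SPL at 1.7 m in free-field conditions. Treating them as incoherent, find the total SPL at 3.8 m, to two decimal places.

Combined at 1.7 m: 10·log₁₀(10^(104.0/10)+10^(98.6/10)) = 105.101 dB SPL.
Then apply −20·log₁₀(3.8/1.7) = -6.987 dB → 98.11 dB SPL.

98.11 dB SPL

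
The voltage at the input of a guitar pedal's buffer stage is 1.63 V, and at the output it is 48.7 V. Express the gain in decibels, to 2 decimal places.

Voltage is an amplitude quantity, so gain = 20·log₁₀(V_out/V_in).
20·log₁₀(48.7/1.63) = 20·log₁₀(29.88) = 29.51 dB.

29.51 dB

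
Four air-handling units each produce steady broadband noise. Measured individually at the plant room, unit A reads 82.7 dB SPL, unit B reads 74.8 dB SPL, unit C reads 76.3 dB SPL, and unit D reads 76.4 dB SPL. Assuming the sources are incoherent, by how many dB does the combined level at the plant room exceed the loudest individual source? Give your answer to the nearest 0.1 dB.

Add the sources as powers (linear), then convert back to dB:
L_total = 10·log₁₀(10^(82.7/10) + 10^(74.8/10) + 10^(76.3/10) + 10^(76.4/10)) = 84.81 dB SPL.
Excess over the loudest (82.7 dB): 84.81 − 82.7 = 2.1 dB.

2.1 dB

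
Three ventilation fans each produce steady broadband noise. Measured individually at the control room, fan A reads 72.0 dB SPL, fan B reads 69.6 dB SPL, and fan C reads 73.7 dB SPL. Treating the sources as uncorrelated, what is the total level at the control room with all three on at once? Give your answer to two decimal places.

Uncorrelated sources add in intensity (power), not in dB.
L_total = 10·log₁₀(10^(72.0/10) + 10^(69.6/10) + 10^(73.7/10)) = 10·log₁₀(48410000) = 76.85 dB SPL.

76.85 dB SPL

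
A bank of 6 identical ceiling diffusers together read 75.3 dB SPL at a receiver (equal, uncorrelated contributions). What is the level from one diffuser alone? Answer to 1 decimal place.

6 equal incoherent sources add 10·log₁₀(6) = 7.78 dB over one source.
L_one = 75.3 − 7.78 = 67.5 dB SPL.

67.5 dB SPL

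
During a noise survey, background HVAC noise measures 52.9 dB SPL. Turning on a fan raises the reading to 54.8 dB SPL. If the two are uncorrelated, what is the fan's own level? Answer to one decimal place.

50.3 dB SPL

Background correction is a power subtraction:
L_src = 10·log₁₀(10^(54.8/10) − 10^(52.9/10)) = 10·log₁₀(107000) = 50.3 dB SPL.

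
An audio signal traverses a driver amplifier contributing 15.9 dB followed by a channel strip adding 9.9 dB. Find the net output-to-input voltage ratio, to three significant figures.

19.5

Net gain = 15.9 + 9.9 = 25.8 dB.
Voltage ratio = 10^(25.8/20) = 19.5.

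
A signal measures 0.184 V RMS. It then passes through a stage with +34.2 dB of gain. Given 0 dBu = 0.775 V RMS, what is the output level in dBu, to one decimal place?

+21.7 dBu

Input level: 20·log₁₀(0.184/0.775) = -12.49 dBu.
Output: -12.49 + 34.2 = +21.7 dBu.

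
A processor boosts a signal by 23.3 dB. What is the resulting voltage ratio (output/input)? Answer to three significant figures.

14.6

Voltage ratio = 10^(dB/20).
10^(23.3/20) = 10^(1.165) = 14.6.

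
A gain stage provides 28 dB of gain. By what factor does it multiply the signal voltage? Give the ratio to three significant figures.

Voltage ratio = 10^(dB/20).
10^(28/20) = 10^(1.400) = 25.1.

25.1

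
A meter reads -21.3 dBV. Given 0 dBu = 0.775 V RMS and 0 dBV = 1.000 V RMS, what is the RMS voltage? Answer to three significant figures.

V = 1.000 V × 10^(-21.3/20).
= 1.000 × 0.08610 = 0.0861 V.

0.0861 V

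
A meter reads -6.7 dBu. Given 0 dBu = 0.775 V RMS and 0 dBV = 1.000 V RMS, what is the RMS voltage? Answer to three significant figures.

V = 0.775 V × 10^(-6.7/20).
= 0.775 × 0.4624 = 0.358 V.

0.358 V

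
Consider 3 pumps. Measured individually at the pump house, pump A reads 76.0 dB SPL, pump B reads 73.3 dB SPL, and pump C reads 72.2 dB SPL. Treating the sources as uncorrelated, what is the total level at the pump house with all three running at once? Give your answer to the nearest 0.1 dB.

78.9 dB SPL

Incoherent sources sum as intensities:
L_total = 10·log₁₀(10^(76.0/10) + 10^(73.3/10) + 10^(72.2/10)) = 10·log₁₀(77790000) = 78.9 dB SPL.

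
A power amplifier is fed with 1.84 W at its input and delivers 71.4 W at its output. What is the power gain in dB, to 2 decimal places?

15.89 dB

Power ratio → dB uses the 10·log₁₀ form:
10·log₁₀(71.4/1.84) = 10·log₁₀(38.80) = 15.89 dB.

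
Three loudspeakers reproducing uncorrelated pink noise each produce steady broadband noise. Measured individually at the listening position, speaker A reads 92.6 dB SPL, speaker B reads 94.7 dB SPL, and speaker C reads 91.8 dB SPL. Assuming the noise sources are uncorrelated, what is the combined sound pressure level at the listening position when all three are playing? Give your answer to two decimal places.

Uncorrelated sources add in intensity (power), not in dB.
L_total = 10·log₁₀(10^(92.6/10) + 10^(94.7/10) + 10^(91.8/10)) = 10·log₁₀(6284000000) = 97.98 dB SPL.

97.98 dB SPL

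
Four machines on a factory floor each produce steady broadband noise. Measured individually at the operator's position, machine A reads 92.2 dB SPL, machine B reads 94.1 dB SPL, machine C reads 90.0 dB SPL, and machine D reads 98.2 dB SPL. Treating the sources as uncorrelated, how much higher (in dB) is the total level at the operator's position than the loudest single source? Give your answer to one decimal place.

Add the sources as powers (linear), then convert back to dB:
L_total = 10·log₁₀(10^(92.2/10) + 10^(94.1/10) + 10^(90.0/10) + 10^(98.2/10)) = 100.73 dB SPL.
Excess over the loudest (98.2 dB): 100.73 − 98.2 = 2.5 dB.

2.5 dB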